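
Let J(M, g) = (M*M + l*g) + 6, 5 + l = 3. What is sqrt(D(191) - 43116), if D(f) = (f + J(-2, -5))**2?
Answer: sqrt(1405) ≈ 37.483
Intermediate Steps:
l = -2 (l = -5 + 3 = -2)
J(M, g) = 6 + M**2 - 2*g (J(M, g) = (M*M - 2*g) + 6 = (M**2 - 2*g) + 6 = 6 + M**2 - 2*g)
D(f) = (20 + f)**2 (D(f) = (f + (6 + (-2)**2 - 2*(-5)))**2 = (f + (6 + 4 + 10))**2 = (f + 20)**2 = (20 + f)**2)
sqrt(D(191) - 43116) = sqrt((20 + 191)**2 - 43116) = sqrt(211**2 - 43116) = sqrt(44521 - 43116) = sqrt(1405)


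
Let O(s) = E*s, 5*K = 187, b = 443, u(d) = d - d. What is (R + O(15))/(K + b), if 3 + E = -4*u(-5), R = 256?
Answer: 1055/2402 ≈ 0.43922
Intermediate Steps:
u(d) = 0
K = 187/5 (K = (1/5)*187 = 187/5 ≈ 37.400)
E = -3 (E = -3 - 4*0 = -3 + 0 = -3)
O(s) = -3*s
(R + O(15))/(K + b) = (256 - 3*15)/(187/5 + 443) = (256 - 45)/(2402/5) = 211*(5/2402) = 1055/2402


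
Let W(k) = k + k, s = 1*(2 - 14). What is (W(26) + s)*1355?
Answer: 54200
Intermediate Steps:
s = -12 (s = 1*(-12) = -12)
W(k) = 2*k
(W(26) + s)*1355 = (2*26 - 12)*1355 = (52 - 12)*1355 = 40*1355 = 54200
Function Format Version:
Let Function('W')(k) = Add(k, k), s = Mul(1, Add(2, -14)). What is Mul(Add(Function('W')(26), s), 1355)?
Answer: 54200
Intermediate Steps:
s = -12 (s = Mul(1, -12) = -12)
Function('W')(k) = Mul(2, k)
Mul(Add(Function('W')(26), s), 1355) = Mul(Add(Mul(2, 26), -12), 1355) = Mul(Add(52, -12), 1355) = Mul(40, 1355) = 54200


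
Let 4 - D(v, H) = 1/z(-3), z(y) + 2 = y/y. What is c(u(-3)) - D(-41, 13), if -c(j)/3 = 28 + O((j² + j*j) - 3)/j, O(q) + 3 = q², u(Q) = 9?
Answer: -8515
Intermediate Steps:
z(y) = -1 (z(y) = -2 + y/y = -2 + 1 = -1)
D(v, H) = 5 (D(v, H) = 4 - 1/(-1) = 4 - 1*(-1) = 4 + 1 = 5)
O(q) = -3 + q²
c(j) = -84 - 3*(-3 + (-3 + 2*j²)²)/j (c(j) = -3*(28 + (-3 + ((j² + j*j) - 3)²)/j) = -3*(28 + (-3 + ((j² + j²) - 3)²)/j) = -3*(28 + (-3 + (2*j² - 3)²)/j) = -3*(28 + (-3 + (-3 + 2*j²)²)/j) = -84 - 3*(-3 + (-3 + 2*j²)²)/j)
c(u(-3)) - D(-41, 13) = 3*(3 - (-3 + 2*9²)² - 28*9)/9 - 1*5 = 3*(⅑)*(3 - (-3 + 2*81)² - 252) - 5 = 3*(⅑)*(3 - (-3 + 162)² - 252) - 5 = 3*(⅑)*(3 - 1*159² - 252) - 5 = 3*(⅑)*(3 - 1*25281 - 252) - 5 = 3*(⅑)*(3 - 25281 - 252) - 5 = 3*(⅑)*(-25530) - 5 = -8510 - 5 = -8515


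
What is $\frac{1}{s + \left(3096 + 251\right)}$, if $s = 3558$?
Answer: $\frac{1}{6905} \approx 0.00014482$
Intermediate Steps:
$\frac{1}{s + \left(3096 + 251\right)} = \frac{1}{3558 + \left(3096 + 251\right)} = \frac{1}{3558 + 3347} = \frac{1}{6905}$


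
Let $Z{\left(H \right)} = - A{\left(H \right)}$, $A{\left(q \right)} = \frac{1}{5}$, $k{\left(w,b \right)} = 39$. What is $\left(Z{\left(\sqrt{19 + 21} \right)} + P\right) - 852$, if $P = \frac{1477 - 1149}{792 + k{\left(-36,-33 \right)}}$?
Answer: $- \frac{3539251}{4155} \approx -851.81$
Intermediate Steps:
$A{\left(q \right)} = \frac{1}{5}$
$Z{\left(H \right)} = - \frac{1}{5}$ ($Z{\left(H \right)} = \left(-1\right) \frac{1}{5} = - \frac{1}{5}$)
$P = \frac{328}{831}$ ($P = \frac{1477 - 1149}{792 + 39} = \frac{328}{831} \approx 0.39471$)
$\left(Z{\left(\sqrt{19 + 21} \right)} + P\right) - 852 = \left(- \frac{1}{5} + \frac{328}{831}\right) - 852 = \frac{809}{4155} - 852 = - \frac{3539251}{4155}$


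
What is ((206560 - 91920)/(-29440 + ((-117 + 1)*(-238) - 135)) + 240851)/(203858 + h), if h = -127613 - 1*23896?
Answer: 473639277/102970483 ≈ 4.5998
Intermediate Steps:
h = -151509 (h = -127613 - 23896 = -151509)
((206560 - 91920)/(-29440 + ((-117 + 1)*(-238) - 135)) + 240851)/(203858 + h) = ((206560 - 91920)/(-29440 + ((-117 + 1)*(-238) - 135)) + 240851)/(203858 - 151509) = (114640/(-29440 + (-116*(-238) - 135)) + 240851)/52349 = (114640/(-29440 + (27608 - 135)) + 240851)*(1/52349) = (114640/(-29440 + 27473) + 240851)*(1/52349) = (114640/(-1967) + 240851)*(1/52349) = (114640*(-1/1967) + 240851)*(1/52349) = (-114640/1967 + 240851)*(1/52349) = (473639277/1967)*(1/52349) = 473639277/102970483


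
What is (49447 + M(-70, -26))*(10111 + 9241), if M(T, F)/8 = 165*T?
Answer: -831226456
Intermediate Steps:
M(T, F) = 1320*T (M(T, F) = 8*(165*T) = 1320*T)
(49447 + M(-70, -26))*(10111 + 9241) = (49447 + 1320*(-70))*(10111 + 9241) = (49447 - 92400)*19352 = -42953*19352 = -831226456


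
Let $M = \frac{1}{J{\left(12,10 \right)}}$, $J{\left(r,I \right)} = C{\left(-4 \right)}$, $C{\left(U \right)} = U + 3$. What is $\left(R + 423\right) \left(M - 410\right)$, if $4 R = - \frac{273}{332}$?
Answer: $- \frac{230764581}{1328} \approx -1.7377 \cdot 10^{5}$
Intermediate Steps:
$C{\left(U \right)} = 3 + U$
$J{\left(r,I \right)} = -1$ ($J{\left(r,I \right)} = 3 - 4 = -1$)
$M = -1$ ($M = \frac{1}{-1} = -1$)
$R = - \frac{273}{1328}$ ($R = \frac{\left(-273\right) \frac{1}{332}}{4} = \frac{1}{4} \left(- \frac{273}{332}\right) = - \frac{273}{1328} \approx -0.20557$)
$\left(R + 423\right) \left(M - 410\right) = \left(- \frac{273}{1328} + 423\right) \left(-1 - 410\right) = \frac{561471}{1328} \left(-411\right) = - \frac{230764581}{1328}$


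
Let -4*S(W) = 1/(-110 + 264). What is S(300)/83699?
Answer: -1/51558584 ≈ -1.9395e-8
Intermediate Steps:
S(W) = -1/616 (S(W) = -1/(4*(-110 + 264)) = -1/4/154 = -1/4*1/154 = -1/616)
S(300)/83699 = -1/616/83699 = -1/616*1/83699 = -1/51558584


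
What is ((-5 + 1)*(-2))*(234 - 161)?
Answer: 584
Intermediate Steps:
((-5 + 1)*(-2))*(234 - 161) = -4*(-2)*73 = 8*73 = 584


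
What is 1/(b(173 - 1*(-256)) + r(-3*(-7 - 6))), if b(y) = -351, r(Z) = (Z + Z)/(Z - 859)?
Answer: -410/143949 ≈ -0.0028482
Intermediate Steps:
r(Z) = 2*Z/(-859 + Z) (r(Z) = (2*Z)/(-859 + Z) = 2*Z/(-859 + Z))
1/(b(173 - 1*(-256)) + r(-3*(-7 - 6))) = 1/(-351 + 2*(-3*(-7 - 6))/(-859 - 3*(-7 - 6))) = 1/(-351 + 2*(-3*(-13))/(-859 - 3*(-13))) = 1/(-351 + 2*39/(-859 + 39)) = 1/(-351 + 2*39/(-820)) = 1/(-351 + 2*39*(-1/820)) = 1/(-351 - 39/410) = 1/(-143949/410) = -410/143949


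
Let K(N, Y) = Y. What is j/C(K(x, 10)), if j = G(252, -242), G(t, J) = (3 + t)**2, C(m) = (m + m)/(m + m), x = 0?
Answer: 65025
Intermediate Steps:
C(m) = 1 (C(m) = (2*m)/((2*m)) = (2*m)*(1/(2*m)) = 1)
j = 65025 (j = (3 + 252)**2 = 255**2 = 65025)
j/C(K(x, 10)) = 65025/1 = 65025*1 = 65025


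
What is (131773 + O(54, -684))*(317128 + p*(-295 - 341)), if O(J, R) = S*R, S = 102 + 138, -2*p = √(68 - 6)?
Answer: -10270824536 - 10299066*√62 ≈ -1.0352e+10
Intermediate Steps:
p = -√62/2 (p = -√(68 - 6)/2 = -√62/2 ≈ -3.9370)
S = 240
O(J, R) = 240*R
(131773 + O(54, -684))*(317128 + p*(-295 - 341)) = (131773 + 240*(-684))*(317128 + (-√62/2)*(-295 - 341)) = (131773 - 164160)*(317128 - √62/2*(-636)) = -32387*(317128 + 318*√62) = -10270824536 - 10299066*√62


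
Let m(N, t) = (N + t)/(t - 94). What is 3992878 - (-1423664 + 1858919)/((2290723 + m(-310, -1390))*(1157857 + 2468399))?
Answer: 4101757205092172333913/1027268352574816 ≈ 3.9929e+6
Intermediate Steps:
m(N, t) = (N + t)/(-94 + t)
3992878 - (-1423664 + 1858919)/((2290723 + m(-310, -1390))*(1157857 + 2468399)) = 3992878 - (-1423664 + 1858919)/((2290723 + (-310 - 1390)/(-94 - 1390))*(1157857 + 2468399)) = 3992878 - 435255/((2290723 - 1700/(-1484))*3626256) = 3992878 - 435255/((2290723 - 1/1484*(-1700))*3626256) = 3992878 - 435255/((2290723 + 425/371)*3626256) = 3992878 - 435255/((849858658/371)*3626256) = 3992878 - 435255/3081805057724448/371 = 3992878 - 435255*371/3081805057724448 = 3992878 - 1*53826535/1027268352574816 = 3992878 - 53826535/1027268352574816 = 4101757205092172333913/1027268352574816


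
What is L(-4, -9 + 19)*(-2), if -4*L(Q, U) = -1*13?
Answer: -13/2 ≈ -6.5000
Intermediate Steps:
L(Q, U) = 13/4 (L(Q, U) = -(-1)*13/4 = -¼*(-13) = 13/4)
L(-4, -9 + 19)*(-2) = (13/4)*(-2) = -13/2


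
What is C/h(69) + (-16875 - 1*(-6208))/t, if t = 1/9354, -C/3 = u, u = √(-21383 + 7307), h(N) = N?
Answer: -99779118 - 6*I*√391/23 ≈ -9.9779e+7 - 5.1584*I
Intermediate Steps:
u = 6*I*√391 (u = √(-14076) = 6*I*√391 ≈ 118.64*I)
C = -18*I*√391 ≈ -355.93*I
t = 1/9354 ≈ 0.00010691
C/h(69) + (-16875 - 1*(-6208))/t = -18*I*√391/69 + (-16875 - 1*(-6208))/(1/9354) = -18*I*√391*(1/69) + (-16875 + 6208)*9354 = -6*I*√391/23 - 10667*9354 = -6*I*√391/23 - 99779118 = -99779118 - 6*I*√391/23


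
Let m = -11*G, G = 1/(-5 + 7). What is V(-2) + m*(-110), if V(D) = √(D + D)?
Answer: 605 + 2*I ≈ 605.0 + 2.0*I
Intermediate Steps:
G = ½ (G = 1/2 = ½ ≈ 0.50000)
V(D) = √2*√D (V(D) = √(2*D) = √2*√D)
m = -11/2 (m = -11*½ = -11/2 ≈ -5.5000)
V(-2) + m*(-110) = √2*√(-2) - 11/2*(-110) = √2*(I*√2) + 605 = 2*I + 605 = 605 + 2*I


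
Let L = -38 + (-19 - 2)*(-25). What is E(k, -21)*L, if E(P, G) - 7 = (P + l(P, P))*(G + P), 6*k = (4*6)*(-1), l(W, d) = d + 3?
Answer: 64284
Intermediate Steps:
l(W, d) = 3 + d
k = -4 (k = ((4*6)*(-1))/6 = (24*(-1))/6 = (⅙)*(-24) = -4)
E(P, G) = 7 + (3 + 2*P)*(G + P) (E(P, G) = 7 + (P + (3 + P))*(G + P) = 7 + (3 + 2*P)*(G + P))
L = 487 (L = -38 - 21*(-25) = -38 + 525 = 487)
E(k, -21)*L = (7 + (-4)² - 21*(-4) - 21*(3 - 4) - 4*(3 - 4))*487 = (7 + 16 + 84 - 21*(-1) - 4*(-1))*487 = (7 + 16 + 84 + 21 + 4)*487 = 132*487 = 64284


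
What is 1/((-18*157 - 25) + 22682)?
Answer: 1/19831 ≈ 5.0426e-5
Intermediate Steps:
1/((-18*157 - 25) + 22682) = 1/((-2826 - 25) + 22682) = 1/(-2851 + 22682) = 1/19831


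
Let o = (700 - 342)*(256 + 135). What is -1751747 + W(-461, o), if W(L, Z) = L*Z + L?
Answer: -66282066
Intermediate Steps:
o = 139978 (o = 358*391 = 139978)
W(L, Z) = L + L*Z
-1751747 + W(-461, o) = -1751747 - 461*(1 + 139978) = -1751747 - 461*139979 = -1751747 - 64530319 = -66282066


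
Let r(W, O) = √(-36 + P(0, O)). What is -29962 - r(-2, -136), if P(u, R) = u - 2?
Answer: -29962 - I*√38 ≈ -29962.0 - 6.1644*I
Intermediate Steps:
P(u, R) = -2 + u
r(W, O) = I*√38 (r(W, O) = √(-36 + (-2 + 0)) = √(-36 - 2) = √(-38) = I*√38)
-29962 - r(-2, -136) = -29962 - I*√38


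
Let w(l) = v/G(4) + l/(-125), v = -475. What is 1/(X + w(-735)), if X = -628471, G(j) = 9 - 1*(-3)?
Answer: -300/188551411 ≈ -1.5911e-6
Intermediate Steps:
G(j) = 12 (G(j) = 9 + 3 = 12)
w(l) = -475/12 - l/125 (w(l) = -475/12 + l/(-125) = -475*1/12 + l*(-1/125) = -475/12 - l/125)
1/(X + w(-735)) = 1/(-628471 + (-475/12 - 1/125*(-735))) = 1/(-628471 + (-475/12 + 147/25)) = 1/(-628471 - 10111/300) = 1/(-188551411/300) = -300/188551411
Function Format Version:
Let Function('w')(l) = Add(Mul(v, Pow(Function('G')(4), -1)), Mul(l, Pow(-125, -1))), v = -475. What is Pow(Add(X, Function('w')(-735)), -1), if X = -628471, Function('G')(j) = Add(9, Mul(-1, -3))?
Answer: Rational(-300, 188551411) ≈ -1.5911e-6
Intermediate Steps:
Function('G')(j) = 12 (Function('G')(j) = Add(9, 3) = 12)
Function('w')(l) = Add(Rational(-475, 12), Mul(Rational(-1, 125), l)) (Function('w')(l) = Add(Mul(-475, Pow(12, -1)), Mul(l, Pow(-125, -1))) = Add(Mul(-475, Rational(1, 12)), Mul(l, Rational(-1, 125))) = Add(Rational(-475, 12), Mul(Rational(-1, 125), l)))
Pow(Add(X, Function('w')(-735)), -1) = Pow(Add(-628471, Add(Rational(-475, 12), Mul(Rational(-1, 125), -735))), -1) = Pow(Add(-628471, Add(Rational(-475, 12), Rational(147, 25))), -1) = Pow(Add(-628471, Rational(-10111, 300)), -1) = Pow(Rational(-188551411, 300), -1) = Rational(-300, 188551411)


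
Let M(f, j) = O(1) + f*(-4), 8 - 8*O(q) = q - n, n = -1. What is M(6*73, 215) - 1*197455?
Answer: -796825/4 ≈ -1.9921e+5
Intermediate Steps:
O(q) = 7/8 - q/8 (O(q) = 1 - (q - 1*(-1))/8 = 1 - (q + 1)/8 = 1 - (1 + q)/8 = 1 + (-1/8 - q/8) = 7/8 - q/8)
M(f, j) = 3/4 - 4*f (M(f, j) = (7/8 - 1/8*1) + f*(-4) = (7/8 - 1/8) - 4*f = 3/4 - 4*f)
M(6*73, 215) - 1*197455 = (3/4 - 24*73) - 1*197455 = (3/4 - 4*438) - 197455 = (3/4 - 1752) - 197455 = -7005/4 - 197455 = -796825/4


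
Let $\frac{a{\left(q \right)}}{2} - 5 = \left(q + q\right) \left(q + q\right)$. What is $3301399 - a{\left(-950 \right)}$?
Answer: $-3918611$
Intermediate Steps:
$a{\left(q \right)} = 10 + 8 q^{2}$ ($a{\left(q \right)} = 10 + 2 \left(q + q\right) \left(q + q\right) = 10 + 2 \cdot 2 q 2 q = 10 + 2 \cdot 4 q^{2} = 10 + 8 q^{2}$)
$3301399 - a{\left(-950 \right)} = 3301399 - \left(10 + 8 \left(-950\right)^{2}\right) = 3301399 - \left(10 + 8 \cdot 902500\right) = 3301399 - \left(10 + 7220000\right) = 3301399 - 7220010 = -3918611$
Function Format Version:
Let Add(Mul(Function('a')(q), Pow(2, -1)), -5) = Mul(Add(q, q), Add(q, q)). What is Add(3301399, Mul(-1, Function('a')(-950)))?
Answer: -3918611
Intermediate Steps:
Function('a')(q) = Add(10, Mul(8, Pow(q, 2))) (Function('a')(q) = Add(10, Mul(2, Mul(Add(q, q), Add(q, q)))) = Add(10, Mul(2, Mul(Mul(2, q), Mul(2, q)))) = Add(10, Mul(2, Mul(4, Pow(q, 2)))) = Add(10, Mul(8, Pow(q, 2))))
Add(3301399, Mul(-1, Function('a')(-950))) = Add(3301399, Mul(-1, Add(10, Mul(8, Pow(-950, 2))))) = Add(3301399, Mul(-1, Add(10, Mul(8, 902500)))) = Add(3301399, Mul(-1, Add(10, 7220000))) = Add(3301399, Mul(-1, 7220010)) = Add(3301399, -7220010) = -3918611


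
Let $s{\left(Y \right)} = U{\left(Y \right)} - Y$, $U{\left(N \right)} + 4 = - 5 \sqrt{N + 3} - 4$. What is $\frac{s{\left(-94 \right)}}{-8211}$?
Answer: $- \frac{86}{8211} + \frac{5 i \sqrt{91}}{8211} \approx -0.010474 + 0.0058089 i$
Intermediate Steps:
$U{\left(N \right)} = -8 - 5 \sqrt{3 + N}$ ($U{\left(N \right)} = -4 - \left(4 + 5 \sqrt{N + 3}\right) = -4 - \left(4 + 5 \sqrt{3 + N}\right) = -8 - 5 \sqrt{3 + N}$)
$s{\left(Y \right)} = -8 - Y - 5 \sqrt{3 + Y}$ ($s{\left(Y \right)} = \left(-8 - 5 \sqrt{3 + Y}\right) - Y = -8 - Y - 5 \sqrt{3 + Y}$)
$\frac{s{\left(-94 \right)}}{-8211} = \frac{-8 - -94 - 5 \sqrt{3 - 94}}{-8211} = \left(-8 + 94 - 5 \sqrt{-91}\right) \left(- \frac{1}{8211}\right) = \left(-8 + 94 - 5 i \sqrt{91}\right) \left(- \frac{1}{8211}\right) = \left(86 - 5 i \sqrt{91}\right) \left(- \frac{1}{8211}\right) = - \frac{86}{8211} + \frac{5 i \sqrt{91}}{8211}$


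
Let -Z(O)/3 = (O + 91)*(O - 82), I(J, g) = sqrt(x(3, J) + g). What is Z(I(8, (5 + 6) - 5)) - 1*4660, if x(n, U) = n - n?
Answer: 17708 - 27*sqrt(6) ≈ 17642.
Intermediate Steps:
x(n, U) = 0
I(J, g) = sqrt(g) (I(J, g) = sqrt(0 + g) = sqrt(g))
Z(O) = -3*(-82 + O)*(91 + O) (Z(O) = -3*(O + 91)*(O - 82) = -3*(91 + O)*(-82 + O) = -3*(-82 + O)*(91 + O))
Z(I(8, (5 + 6) - 5)) - 1*4660 = (22386 - 27*sqrt((5 + 6) - 5) - 3*(sqrt((5 + 6) - 5))**2) - 1*4660 = (22386 - 27*sqrt(11 - 5) - 3*(sqrt(11 - 5))**2) - 4660 = (22386 - 27*sqrt(6) - 3*(sqrt(6))**2) - 4660 = (22386 - 27*sqrt(6) - 3*6) - 4660 = (22386 - 27*sqrt(6) - 18) - 4660 = (22368 - 27*sqrt(6)) - 4660 = 17708 - 27*sqrt(6)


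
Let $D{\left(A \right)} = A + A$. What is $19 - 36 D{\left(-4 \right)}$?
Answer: $307$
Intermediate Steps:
$D{\left(A \right)} = 2 A$
$19 - 36 D{\left(-4 \right)} = 19 - 36 \cdot 2 \left(-4\right) = 19 - -288 = 19 + 288 = 307$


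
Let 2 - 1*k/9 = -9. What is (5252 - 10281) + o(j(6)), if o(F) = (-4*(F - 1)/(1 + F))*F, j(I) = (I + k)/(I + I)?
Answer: -197216/39 ≈ -5056.8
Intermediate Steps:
k = 99 (k = 18 - 9*(-9) = 18 + 81 = 99)
j(I) = (99 + I)/(2*I) (j(I) = (I + 99)/(I + I) = (99 + I)/((2*I)) = (99 + I)*(1/(2*I)) = (99 + I)/(2*I))
o(F) = -4*F*(-1 + F)/(1 + F) (o(F) = (-4*(-1 + F)/(1 + F))*F = -4*F*(-1 + F)/(1 + F))
(5252 - 10281) + o(j(6)) = (5252 - 10281) + 4*((½)*(99 + 6)/6)*(1 - (99 + 6)/(2*6))/(1 + (½)*(99 + 6)/6) = -5029 + 4*((½)*(⅙)*105)*(1 - 105/(2*6))/(1 + (½)*(⅙)*105) = -5029 + 4*(35/4)*(1 - 1*35/4)/(1 + 35/4) = -5029 + 4*(35/4)*(1 - 35/4)/(39/4) = -5029 + 4*(35/4)*(4/39)*(-31/4) = -5029 - 1085/39 = -197216/39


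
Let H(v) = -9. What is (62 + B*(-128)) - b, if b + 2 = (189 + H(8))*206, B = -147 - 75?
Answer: -8600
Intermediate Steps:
B = -222
b = 37078 (b = -2 + (189 - 9)*206 = -2 + 180*206 = -2 + 37080 = 37078)
(62 + B*(-128)) - b = (62 - 222*(-128)) - 1*37078 = (62 + 28416) - 37078 = 28478 - 37078 = -8600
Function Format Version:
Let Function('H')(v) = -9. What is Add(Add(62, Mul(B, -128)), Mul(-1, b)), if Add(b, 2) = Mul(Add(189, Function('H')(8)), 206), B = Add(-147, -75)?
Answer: -8600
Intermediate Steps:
B = -222
b = 37078 (b = Add(-2, Mul(Add(189, -9), 206)) = Add(-2, Mul(180, 206)) = Add(-2, 37080) = 37078)
Add(Add(62, Mul(B, -128)), Mul(-1, b)) = Add(Add(62, Mul(-222, -128)), Mul(-1, 37078)) = Add(Add(62, 28416), -37078) = Add(28478, -37078) = -8600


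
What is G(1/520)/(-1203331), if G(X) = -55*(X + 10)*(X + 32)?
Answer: 952048251/65076140480 ≈ 0.014630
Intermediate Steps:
G(X) = -55*(10 + X)*(32 + X)
G(1/520)/(-1203331) = (-17600 - 2310/520 - 55*(1/520)²)/(-1203331) = (-17600 - 2310*1/520 - 55*(1/520)²)*(-1/1203331) = (-17600 - 231/52 - 55*1/270400)*(-1/1203331) = (-17600 - 231/52 - 11/54080)*(-1/1203331) = -952048251/54080*(-1/1203331) = 952048251/65076140480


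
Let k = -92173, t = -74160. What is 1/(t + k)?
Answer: -1/166333 ≈ -6.0120e-6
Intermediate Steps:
1/(t + k) = 1/(-74160 - 92173) = 1/(-166333) = -1/166333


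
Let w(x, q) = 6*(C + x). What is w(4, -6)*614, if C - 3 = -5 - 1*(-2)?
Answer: 14736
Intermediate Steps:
C = 0 (C = 3 + (-5 - 1*(-2)) = 3 + (-5 + 2) = 3 - 3 = 0)
w(x, q) = 6*x (w(x, q) = 6*(0 + x) = 6*x)
w(4, -6)*614 = (6*4)*614 = 24*614 = 14736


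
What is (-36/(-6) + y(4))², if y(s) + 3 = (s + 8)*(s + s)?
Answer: 9801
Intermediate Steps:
y(s) = -3 + 2*s*(8 + s) (y(s) = -3 + (s + 8)*(s + s) = -3 + (8 + s)*(2*s) = -3 + 2*s*(8 + s))
(-36/(-6) + y(4))² = (-36/(-6) + (-3 + 2*4² + 16*4))² = (-36*(-1)/6 + (-3 + 2*16 + 64))² = (-4*(-3/2) + (-3 + 32 + 64))² = (6 + 93)² = 99² = 9801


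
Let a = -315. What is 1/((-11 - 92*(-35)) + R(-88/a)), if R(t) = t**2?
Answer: 99225/318420769 ≈ 0.00031162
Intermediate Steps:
1/((-11 - 92*(-35)) + R(-88/a)) = 1/((-11 - 92*(-35)) + (-88/(-315))**2) = 1/((-11 + 3220) + (-88*(-1/315))**2) = 1/(3209 + (88/315)**2) = 1/(3209 + 7744/99225) = 1/(318420769/99225) = 99225/318420769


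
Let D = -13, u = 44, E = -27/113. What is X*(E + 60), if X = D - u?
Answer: -384921/113 ≈ -3406.4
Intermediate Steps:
E = -27/113 (E = -27*1/113 = -27/113 ≈ -0.23894)
X = -57 (X = -13 - 1*44 = -13 - 44 = -57)
X*(E + 60) = -57*(-27/113 + 60) = -57*6753/113 = -384921/113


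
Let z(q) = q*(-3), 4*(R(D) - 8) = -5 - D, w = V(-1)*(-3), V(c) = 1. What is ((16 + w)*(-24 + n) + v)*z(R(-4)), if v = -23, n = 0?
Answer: 31155/4 ≈ 7788.8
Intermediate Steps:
w = -3 (w = 1*(-3) = -3)
R(D) = 27/4 - D/4 (R(D) = 8 + (-5 - D)/4 = 8 + (-5/4 - D/4) = 27/4 - D/4)
z(q) = -3*q
((16 + w)*(-24 + n) + v)*z(R(-4)) = ((16 - 3)*(-24 + 0) - 23)*(-3*(27/4 - 1/4*(-4))) = (13*(-24) - 23)*(-3*(27/4 + 1)) = (-312 - 23)*(-3*31/4) = -335*(-93/4) = 31155/4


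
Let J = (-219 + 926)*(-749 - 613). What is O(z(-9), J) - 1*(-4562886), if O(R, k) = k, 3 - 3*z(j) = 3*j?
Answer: 3599952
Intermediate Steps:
z(j) = 1 - j
J = -962934 (J = 707*(-1362) = -962934)
O(z(-9), J) - 1*(-4562886) = -962934 - 1*(-4562886) = -962934 + 4562886 = 3599952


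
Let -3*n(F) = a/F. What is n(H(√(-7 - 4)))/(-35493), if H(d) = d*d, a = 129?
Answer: -43/390423 ≈ -0.00011014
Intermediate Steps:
H(d) = d²
n(F) = -43/F
n(H(√(-7 - 4)))/(-35493) = -43/(-7 - 4)/(-35493) = -43/((√(-11))²)*(-1/35493) = -43/((I*√11)²)*(-1/35493) = -43/(-11)*(-1/35493) = -43*(-1/11)*(-1/35493) = (43/11)*(-1/35493) = -43/390423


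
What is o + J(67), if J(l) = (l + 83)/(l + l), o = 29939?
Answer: 2005988/67 ≈ 29940.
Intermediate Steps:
J(l) = (83 + l)/(2*l) (J(l) = (83 + l)/((2*l)) = (83 + l)*(1/(2*l)) = (83 + l)/(2*l))
o + J(67) = 29939 + (1/2)*(83 + 67)/67 = 29939 + (1/2)*(1/67)*150 = 29939 + 75/67 = 2005988/67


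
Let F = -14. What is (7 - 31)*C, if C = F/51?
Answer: 112/17 ≈ 6.5882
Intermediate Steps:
C = -14/51 ≈ -0.27451
(7 - 31)*C = (7 - 31)*(-14/51) = -24*(-14/51) = 112/17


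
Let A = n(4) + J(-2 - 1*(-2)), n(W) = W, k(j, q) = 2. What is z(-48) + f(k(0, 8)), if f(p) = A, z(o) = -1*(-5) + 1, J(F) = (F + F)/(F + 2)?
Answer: 10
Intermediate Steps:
J(F) = 2*F/(2 + F) (J(F) = (2*F)/(2 + F) = 2*F/(2 + F))
z(o) = 6 (z(o) = 5 + 1 = 6)
A = 4 (A = 4 + 2*(-2 - 1*(-2))/(2 + (-2 - 1*(-2))) = 4 + 2*(-2 + 2)/(2 + (-2 + 2)) = 4 + 2*0/(2 + 0) = 4 + 2*0/2 = 4 + 2*0*(1/2) = 4 + 0 = 4)
f(p) = 4
z(-48) + f(k(0, 8)) = 6 + 4 = 10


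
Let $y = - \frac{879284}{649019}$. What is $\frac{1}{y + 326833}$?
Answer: $\frac{92717}{30302849649} \approx 3.0597 \cdot 10^{-6}$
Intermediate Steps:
$y = - \frac{125612}{92717}$ ($y = \left(-879284\right) \frac{1}{649019} = - \frac{125612}{92717} \approx -1.3548$)
$\frac{1}{y + 326833} = \frac{1}{- \frac{125612}{92717} + 326833} = \frac{1}{\frac{30302849649}{92717}} = \frac{92717}{30302849649}$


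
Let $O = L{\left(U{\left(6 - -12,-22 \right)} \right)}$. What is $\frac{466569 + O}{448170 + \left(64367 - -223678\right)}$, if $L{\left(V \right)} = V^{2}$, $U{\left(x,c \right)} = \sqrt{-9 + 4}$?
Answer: $\frac{466564}{736215} \approx 0.63373$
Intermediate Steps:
$U{\left(x,c \right)} = i \sqrt{5}$ ($U{\left(x,c \right)} = \sqrt{-5} = i \sqrt{5}$)
$O = -5$ ($O = \left(i \sqrt{5}\right)^{2} = -5$)
$\frac{466569 + O}{448170 + \left(64367 - -223678\right)} = \frac{466569 - 5}{448170 + \left(64367 - -223678\right)} = \frac{466564}{448170 + \left(64367 + 223678\right)} = \frac{466564}{448170 + 288045} = \frac{466564}{736215}$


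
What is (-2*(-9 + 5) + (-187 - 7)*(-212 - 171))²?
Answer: 5521976100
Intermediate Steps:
(-2*(-9 + 5) + (-187 - 7)*(-212 - 171))² = (-2*(-4) - 194*(-383))² = (8 + 74302)² = 74310² = 5521976100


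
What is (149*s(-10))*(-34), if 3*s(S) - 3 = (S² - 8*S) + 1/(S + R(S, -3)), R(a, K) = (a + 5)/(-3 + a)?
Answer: -115818892/375 ≈ -3.0885e+5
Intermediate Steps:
R(a, K) = (5 + a)/(-3 + a)
s(S) = 1 - 8*S/3 + S²/3 + 1/(3*(S + (5 + S)/(-3 + S))) (s(S) = 1 + ((S² - 8*S) + 1/(S + (5 + S)/(-3 + S)))/3 = 1 + (S² + 1/(S + (5 + S)/(-3 + S)) - 8*S)/3 = 1 + (-8*S/3 + S²/3 + 1/(3*(S + (5 + S)/(-3 + S)))) = 1 - 8*S/3 + S²/3 + 1/(3*(S + (5 + S)/(-3 + S))))
(149*s(-10))*(-34) = (149*((12 + (-10)⁴ - 45*(-10) - 10*(-10)³ + 24*(-10)²)/(3*(5 + (-10)² - 2*(-10)))))*(-34) = (149*((12 + 10000 + 450 - 10*(-1000) + 24*100)/(3*(5 + 100 + 20))))*(-34) = (149*((⅓)*(12 + 10000 + 450 + 10000 + 2400)/125))*(-34) = (149*((⅓)*(1/125)*22862))*(-34) = (149*(22862/375))*(-34) = (3406438/375)*(-34) = -115818892/375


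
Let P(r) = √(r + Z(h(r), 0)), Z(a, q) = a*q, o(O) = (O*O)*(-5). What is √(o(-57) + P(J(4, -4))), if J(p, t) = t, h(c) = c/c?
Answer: √(-16245 + 2*I) ≈ 0.0078 + 127.46*I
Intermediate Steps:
h(c) = 1
o(O) = -5*O² (o(O) = O²*(-5) = -5*O²)
P(r) = √r (P(r) = √(r + 1*0) = √(r + 0) = √r)
√(o(-57) + P(J(4, -4))) = √(-5*(-57)² + √(-4)) = √(-5*3249 + 2*I) = √(-16245 + 2*I)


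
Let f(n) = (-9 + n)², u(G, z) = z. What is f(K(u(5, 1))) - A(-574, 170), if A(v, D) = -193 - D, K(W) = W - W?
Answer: 444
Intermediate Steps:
K(W) = 0
f(K(u(5, 1))) - A(-574, 170) = (-9 + 0)² - (-193 - 1*170) = (-9)² - (-193 - 170) = 81 - 1*(-363) = 81 + 363 = 444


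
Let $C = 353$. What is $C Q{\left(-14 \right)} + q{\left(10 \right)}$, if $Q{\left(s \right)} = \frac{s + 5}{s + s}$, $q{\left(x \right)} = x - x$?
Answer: $\frac{3177}{28} \approx 113.46$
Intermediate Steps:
$q{\left(x \right)} = 0$
$Q{\left(s \right)} = \frac{5 + s}{2 s}$
$C Q{\left(-14 \right)} + q{\left(10 \right)} = 353 \frac{5 - 14}{2 \left(-14\right)} + 0 = 353 \cdot \frac{1}{2} \left(- \frac{1}{14}\right) \left(-9\right) + 0 = 353 \cdot \frac{9}{28} + 0 = \frac{3177}{28} + 0 = \frac{3177}{28}$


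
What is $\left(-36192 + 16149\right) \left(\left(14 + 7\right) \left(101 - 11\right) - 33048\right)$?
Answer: $624499794$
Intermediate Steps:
$\left(-36192 + 16149\right) \left(\left(14 + 7\right) \left(101 - 11\right) - 33048\right) = - 20043 \left(21 \cdot 90 - 33048\right) = - 20043 \left(1890 - 33048\right) = \left(-20043\right) \left(-31158\right) = 624499794$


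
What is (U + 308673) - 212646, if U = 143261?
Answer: 239288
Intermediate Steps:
(U + 308673) - 212646 = (143261 + 308673) - 212646 = 451934 - 212646 = 239288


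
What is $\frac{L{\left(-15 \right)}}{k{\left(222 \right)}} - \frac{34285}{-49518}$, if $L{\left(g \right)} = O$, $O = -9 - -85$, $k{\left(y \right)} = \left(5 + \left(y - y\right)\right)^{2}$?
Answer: $\frac{4620493}{1237950} \approx 3.7324$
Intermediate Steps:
$k{\left(y \right)} = 25$ ($k{\left(y \right)} = \left(5 + 0\right)^{2} = 5^{2} = 25$)
$O = 76$ ($O = -9 + 85 = 76$)
$L{\left(g \right)} = 76$
$\frac{L{\left(-15 \right)}}{k{\left(222 \right)}} - \frac{34285}{-49518} = \frac{76}{25} - \frac{34285}{-49518} = 76 \cdot \frac{1}{25} - - \frac{34285}{49518} = \frac{76}{25} + \frac{34285}{49518} = \frac{4620493}{1237950}$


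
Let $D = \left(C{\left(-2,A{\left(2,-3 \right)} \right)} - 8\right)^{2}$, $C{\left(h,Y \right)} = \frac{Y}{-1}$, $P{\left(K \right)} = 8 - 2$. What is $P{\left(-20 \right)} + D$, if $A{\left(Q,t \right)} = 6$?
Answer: $202$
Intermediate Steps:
$P{\left(K \right)} = 6$ ($P{\left(K \right)} = 8 - 2 = 6$)
$C{\left(h,Y \right)} = - Y$ ($C{\left(h,Y \right)} = Y \left(-1\right) = - Y$)
$D = 196$ ($D = \left(\left(-1\right) 6 - 8\right)^{2} = \left(-6 - 8\right)^{2} = \left(-14\right)^{2} = 196$)
$P{\left(-20 \right)} + D = 6 + 196 = 202$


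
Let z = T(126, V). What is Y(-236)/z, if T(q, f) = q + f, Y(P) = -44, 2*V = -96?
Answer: -22/39 ≈ -0.56410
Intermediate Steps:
V = -48 (V = (1/2)*(-96) = -48)
T(q, f) = f + q
z = 78 (z = -48 + 126 = 78)
Y(-236)/z = -44/78 = -44*1/78 = -22/39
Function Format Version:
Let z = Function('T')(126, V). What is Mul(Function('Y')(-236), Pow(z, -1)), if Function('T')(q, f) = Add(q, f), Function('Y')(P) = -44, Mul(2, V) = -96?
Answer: Rational(-22, 39) ≈ -0.56410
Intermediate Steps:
V = -48 (V = Mul(Rational(1, 2), -96) = -48)
Function('T')(q, f) = Add(f, q)
z = 78 (z = Add(-48, 126) = 78)
Mul(Function('Y')(-236), Pow(z, -1)) = Mul(-44, Pow(78, -1)) = Mul(-44, Rational(1, 78)) = Rational(-22, 39)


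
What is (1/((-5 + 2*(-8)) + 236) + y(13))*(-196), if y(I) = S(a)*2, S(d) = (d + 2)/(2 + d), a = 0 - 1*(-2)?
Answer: -84476/215 ≈ -392.91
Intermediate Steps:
a = 2 (a = 0 + 2 = 2)
S(d) = 1 (S(d) = (2 + d)/(2 + d) = 1)
y(I) = 2 (y(I) = 1*2 = 2)
(1/((-5 + 2*(-8)) + 236) + y(13))*(-196) = (1/((-5 + 2*(-8)) + 236) + 2)*(-196) = (1/((-5 - 16) + 236) + 2)*(-196) = (1/(-21 + 236) + 2)*(-196) = (1/215 + 2)*(-196) = (431/215)*(-196) = -84476/215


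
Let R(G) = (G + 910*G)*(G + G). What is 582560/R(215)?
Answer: 58256/8422195 ≈ 0.0069170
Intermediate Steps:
R(G) = 1822*G² (R(G) = (911*G)*(2*G) = 1822*G²)
582560/R(215) = 582560/((1822*215²)) = 582560/((1822*46225)) = 582560/84221950 = 582560*(1/84221950) = 58256/8422195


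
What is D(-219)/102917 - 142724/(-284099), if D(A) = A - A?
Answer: 142724/284099 ≈ 0.50237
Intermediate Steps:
D(A) = 0
D(-219)/102917 - 142724/(-284099) = 0/102917 - 142724/(-284099) = 0*(1/102917) - 142724*(-1/284099) = 0 + 142724/284099 = 142724/284099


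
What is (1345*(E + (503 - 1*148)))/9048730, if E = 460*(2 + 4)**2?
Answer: 4550135/1809746 ≈ 2.5142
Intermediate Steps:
E = 16560 (E = 460*6**2 = 460*36 = 16560)
(1345*(E + (503 - 1*148)))/9048730 = (1345*(16560 + (503 - 1*148)))/9048730 = (1345*(16560 + (503 - 148)))*(1/9048730) = (1345*(16560 + 355))*(1/9048730) = (1345*16915)*(1/9048730) = 22750675*(1/9048730) = 4550135/1809746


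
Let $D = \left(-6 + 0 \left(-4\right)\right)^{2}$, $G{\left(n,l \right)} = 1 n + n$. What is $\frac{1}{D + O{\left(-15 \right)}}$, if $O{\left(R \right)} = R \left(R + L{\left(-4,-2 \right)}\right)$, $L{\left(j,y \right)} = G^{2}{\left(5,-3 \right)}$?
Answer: $- \frac{1}{1239} \approx -0.0008071$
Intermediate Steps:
$G{\left(n,l \right)} = 2 n$ ($G{\left(n,l \right)} = n + n = 2 n$)
$L{\left(j,y \right)} = 100$ ($L{\left(j,y \right)} = \left(2 \cdot 5\right)^{2} = 10^{2} = 100$)
$D = 36$ ($D = \left(-6 + 0\right)^{2} = \left(-6\right)^{2} = 36$)
$O{\left(R \right)} = R \left(100 + R\right)$ ($O{\left(R \right)} = R \left(R + 100\right) = R \left(100 + R\right)$)
$\frac{1}{D + O{\left(-15 \right)}} = \frac{1}{36 - 15 \left(100 - 15\right)} = \frac{1}{36 - 1275} = \frac{1}{-1239} = - \frac{1}{1239}$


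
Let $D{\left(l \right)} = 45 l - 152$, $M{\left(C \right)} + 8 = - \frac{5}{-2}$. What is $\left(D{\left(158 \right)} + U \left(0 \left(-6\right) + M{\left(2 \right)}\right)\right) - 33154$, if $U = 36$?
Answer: $-26394$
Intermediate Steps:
$M{\left(C \right)} = - \frac{11}{2}$ ($M{\left(C \right)} = -8 - \frac{5}{-2} = -8 - - \frac{5}{2} = -8 + \frac{5}{2} = - \frac{11}{2}$)
$D{\left(l \right)} = -152 + 45 l$
$\left(D{\left(158 \right)} + U \left(0 \left(-6\right) + M{\left(2 \right)}\right)\right) - 33154 = \left(\left(-152 + 45 \cdot 158\right) + 36 \left(0 \left(-6\right) - \frac{11}{2}\right)\right) - 33154 = \left(\left(-152 + 7110\right) + 36 \left(0 - \frac{11}{2}\right)\right) - 33154 = \left(6958 + 36 \left(- \frac{11}{2}\right)\right) - 33154 = \left(6958 - 198\right) - 33154 = 6760 - 33154 = -26394$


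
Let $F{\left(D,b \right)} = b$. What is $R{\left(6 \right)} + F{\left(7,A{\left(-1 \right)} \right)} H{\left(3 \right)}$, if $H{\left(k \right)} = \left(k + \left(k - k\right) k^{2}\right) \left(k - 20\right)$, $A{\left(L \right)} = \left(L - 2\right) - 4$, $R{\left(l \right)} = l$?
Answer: $363$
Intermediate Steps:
$A{\left(L \right)} = -6 + L$ ($A{\left(L \right)} = \left(-2 + L\right) - 4 = -6 + L$)
$H{\left(k \right)} = k \left(-20 + k\right)$ ($H{\left(k \right)} = \left(k + 0 k^{2}\right) \left(-20 + k\right) = \left(k + 0\right) \left(-20 + k\right) = k \left(-20 + k\right)$)
$R{\left(6 \right)} + F{\left(7,A{\left(-1 \right)} \right)} H{\left(3 \right)} = 6 + \left(-6 - 1\right) 3 \left(-20 + 3\right) = 6 - 7 \cdot 3 \left(-17\right) = 6 - -357 = 6 + 357 = 363$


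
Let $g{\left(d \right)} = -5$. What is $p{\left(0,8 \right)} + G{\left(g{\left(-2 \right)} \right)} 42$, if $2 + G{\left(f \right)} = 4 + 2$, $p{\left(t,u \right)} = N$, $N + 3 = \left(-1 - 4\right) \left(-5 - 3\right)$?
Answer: $205$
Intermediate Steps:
$N = 37$ ($N = -3 + \left(-1 - 4\right) \left(-5 - 3\right) = -3 - -40 = -3 + 40 = 37$)
$p{\left(t,u \right)} = 37$
$G{\left(f \right)} = 4$ ($G{\left(f \right)} = -2 + \left(4 + 2\right) = -2 + 6 = 4$)
$p{\left(0,8 \right)} + G{\left(g{\left(-2 \right)} \right)} 42 = 37 + 4 \cdot 42 = 37 + 168 = 205$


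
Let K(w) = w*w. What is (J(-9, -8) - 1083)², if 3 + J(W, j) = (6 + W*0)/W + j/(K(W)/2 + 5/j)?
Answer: 1081874577424/915849 ≈ 1.1813e+6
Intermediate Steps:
K(w) = w²
J(W, j) = -3 + 6/W + j/(W²/2 + 5/j) (J(W, j) = -3 + ((6 + W*0)/W + j/(W²/2 + 5/j)) = -3 + ((6 + 0)/W + j/(W²*(½) + 5/j)) = -3 + (6/W + j/(W²/2 + 5/j)) = -3 + 6/W + j/(W²/2 + 5/j))
(J(-9, -8) - 1083)² = ((60 - 30*(-9) - 3*(-8)*(-9)³ + 2*(-9)*(-8)² + 6*(-8)*(-9)²)/((-9)*(10 - 8*(-9)²)) - 1083)² = (-(60 + 270 - 3*(-8)*(-729) + 2*(-9)*64 + 6*(-8)*81)/(9*(10 - 8*81)) - 1083)² = (-(60 + 270 - 17496 - 1152 - 3888)/(9*(10 - 648)) - 1083)² = (-⅑*(-22206)/(-638) - 1083)² = (-⅑*(-1/638)*(-22206) - 1083)² = (-3701/957 - 1083)² = (-1040132/957)² = 1081874577424/915849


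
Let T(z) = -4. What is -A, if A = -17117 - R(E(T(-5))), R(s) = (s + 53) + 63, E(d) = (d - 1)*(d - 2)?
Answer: 17263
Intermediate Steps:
E(d) = (-1 + d)*(-2 + d)
R(s) = 116 + s (R(s) = (53 + s) + 63 = 116 + s)
A = -17263 (A = -17117 - (116 + (2 + (-4)² - 3*(-4))) = -17117 - (116 + (2 + 16 + 12)) = -17117 - (116 + 30) = -17117 - 1*146 = -17117 - 146 = -17263)
-A = -1*(-17263) = 17263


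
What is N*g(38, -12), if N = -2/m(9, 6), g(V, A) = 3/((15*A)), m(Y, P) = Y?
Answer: 1/270 ≈ 0.0037037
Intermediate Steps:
g(V, A) = 1/(5*A) (g(V, A) = 3*(1/(15*A)) = 1/(5*A))
N = -2/9 ≈ -0.22222
N*g(38, -12) = -2/(45*(-12)) = -2*(-1)/(45*12) = -2/9*(-1/60) = 1/270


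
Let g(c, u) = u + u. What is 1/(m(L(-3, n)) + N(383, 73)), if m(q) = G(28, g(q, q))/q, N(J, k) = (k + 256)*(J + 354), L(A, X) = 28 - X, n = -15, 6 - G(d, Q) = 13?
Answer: 43/10426332 ≈ 4.1242e-6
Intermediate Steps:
g(c, u) = 2*u
G(d, Q) = -7 (G(d, Q) = 6 - 1*13 = 6 - 13 = -7)
N(J, k) = (256 + k)*(354 + J)
m(q) = -7/q
1/(m(L(-3, n)) + N(383, 73)) = 1/(-7/(28 - 1*(-15)) + (90624 + 256*383 + 354*73 + 383*73)) = 1/(-7/(28 + 15) + (90624 + 98048 + 25842 + 27959)) = 1/(-7/43 + 242473) = 1/(10426332/43) = 43/10426332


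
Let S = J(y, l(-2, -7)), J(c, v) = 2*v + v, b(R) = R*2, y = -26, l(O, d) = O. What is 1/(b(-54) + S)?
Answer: -1/114 ≈ -0.0087719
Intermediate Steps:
b(R) = 2*R
J(c, v) = 3*v
S = -6 (S = 3*(-2) = -6)
1/(b(-54) + S) = 1/(2*(-54) - 6) = 1/(-108 - 6) = 1/(-114) = -1/114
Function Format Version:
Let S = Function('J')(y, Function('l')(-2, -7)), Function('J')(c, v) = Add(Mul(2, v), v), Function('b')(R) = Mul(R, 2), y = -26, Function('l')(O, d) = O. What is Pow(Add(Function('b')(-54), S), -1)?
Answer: Rational(-1, 114) ≈ -0.0087719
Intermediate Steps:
Function('b')(R) = Mul(2, R)
Function('J')(c, v) = Mul(3, v)
S = -6 (S = Mul(3, -2) = -6)
Pow(Add(Function('b')(-54), S), -1) = Pow(Add(Mul(2, -54), -6), -1) = Pow(Add(-108, -6), -1) = Pow(-114, -1) = Rational(-1, 114)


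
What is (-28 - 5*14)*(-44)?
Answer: 4312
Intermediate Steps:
(-28 - 5*14)*(-44) = (-28 - 70)*(-44) = -98*(-44) = 4312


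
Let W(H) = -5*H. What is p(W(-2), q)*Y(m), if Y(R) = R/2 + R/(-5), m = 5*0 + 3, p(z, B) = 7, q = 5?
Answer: 63/10 ≈ 6.3000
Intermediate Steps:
m = 3 (m = 0 + 3 = 3)
Y(R) = 3*R/10 (Y(R) = R*(1/2) + R*(-1/5) = R/2 - R/5 = 3*R/10)
p(W(-2), q)*Y(m) = 7*((3/10)*3) = 7*(9/10) = 63/10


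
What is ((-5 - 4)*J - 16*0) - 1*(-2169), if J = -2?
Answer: 2187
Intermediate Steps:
((-5 - 4)*J - 16*0) - 1*(-2169) = ((-5 - 4)*(-2) - 16*0) - 1*(-2169) = (-9*(-2) + 0) + 2169 = (18 + 0) + 2169 = 18 + 2169 = 2187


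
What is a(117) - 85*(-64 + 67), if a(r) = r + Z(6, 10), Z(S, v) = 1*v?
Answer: -128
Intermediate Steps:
Z(S, v) = v
a(r) = 10 + r (a(r) = r + 10 = 10 + r)
a(117) - 85*(-64 + 67) = (10 + 117) - 85*(-64 + 67) = 127 - 85*3 = 127 - 1*255 = 127 - 255 = -128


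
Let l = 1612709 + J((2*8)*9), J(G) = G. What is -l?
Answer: -1612853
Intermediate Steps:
l = 1612853 (l = 1612709 + (2*8)*9 = 1612709 + 16*9 = 1612709 + 144 = 1612853)
-l = -1*1612853 = -1612853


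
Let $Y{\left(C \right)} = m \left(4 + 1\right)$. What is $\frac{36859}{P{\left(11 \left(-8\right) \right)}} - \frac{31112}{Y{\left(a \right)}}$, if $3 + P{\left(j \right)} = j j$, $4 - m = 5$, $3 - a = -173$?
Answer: $\frac{241022287}{38705} \approx 6227.2$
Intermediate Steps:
$a = 176$ ($a = 3 - -173 = 3 + 173 = 176$)
$m = -1$ ($m = 4 - 5 = -1$)
$P{\left(j \right)} = -3 + j^{2}$ ($P{\left(j \right)} = -3 + j j = -3 + j^{2}$)
$Y{\left(C \right)} = -5$ ($Y{\left(C \right)} = - (4 + 1) = \left(-1\right) 5 = -5$)
$\frac{36859}{P{\left(11 \left(-8\right) \right)}} - \frac{31112}{Y{\left(a \right)}} = \frac{36859}{-3 + \left(11 \left(-8\right)\right)^{2}} - \frac{31112}{-5} = \frac{36859}{-3 + \left(-88\right)^{2}} - - \frac{31112}{5} = \frac{36859}{-3 + 7744} + \frac{31112}{5} = \frac{36859}{7741} + \frac{31112}{5} = \frac{241022287}{38705}$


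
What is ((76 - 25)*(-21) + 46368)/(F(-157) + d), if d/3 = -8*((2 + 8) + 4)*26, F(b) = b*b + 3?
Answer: 45297/15916 ≈ 2.8460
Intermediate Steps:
F(b) = 3 + b² (F(b) = b² + 3 = 3 + b²)
d = -8736 (d = 3*(-8*((2 + 8) + 4)*26) = 3*(-8*(10 + 4)*26) = 3*(-8*14*26) = 3*(-112*26) = 3*(-2912) = -8736)
((76 - 25)*(-21) + 46368)/(F(-157) + d) = ((76 - 25)*(-21) + 46368)/((3 + (-157)²) - 8736) = (51*(-21) + 46368)/((3 + 24649) - 8736) = (-1071 + 46368)/(24652 - 8736) = 45297/15916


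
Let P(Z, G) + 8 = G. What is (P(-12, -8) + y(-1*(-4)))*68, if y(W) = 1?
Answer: -1020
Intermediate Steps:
P(Z, G) = -8 + G
(P(-12, -8) + y(-1*(-4)))*68 = ((-8 - 8) + 1)*68 = (-16 + 1)*68 = -15*68 = -1020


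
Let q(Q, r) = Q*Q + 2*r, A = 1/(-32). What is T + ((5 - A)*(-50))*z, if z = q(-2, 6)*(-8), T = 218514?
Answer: 250714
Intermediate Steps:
A = -1/32 ≈ -0.031250
q(Q, r) = Q² + 2*r
z = -128 (z = ((-2)² + 2*6)*(-8) = (4 + 12)*(-8) = 16*(-8) = -128)
T + ((5 - A)*(-50))*z = 218514 + ((5 - 1*(-1/32))*(-50))*(-128) = 218514 + ((5 + 1/32)*(-50))*(-128) = 218514 + ((161/32)*(-50))*(-128) = 218514 - 4025/16*(-128) = 218514 + 32200 = 250714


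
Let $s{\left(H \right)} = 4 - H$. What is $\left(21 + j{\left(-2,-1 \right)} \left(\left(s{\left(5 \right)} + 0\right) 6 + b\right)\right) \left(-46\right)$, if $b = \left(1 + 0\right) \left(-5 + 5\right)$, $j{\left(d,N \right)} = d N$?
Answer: $-414$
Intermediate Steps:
$j{\left(d,N \right)} = N d$
$b = 0$ ($b = 1 \cdot 0 = 0$)
$\left(21 + j{\left(-2,-1 \right)} \left(\left(s{\left(5 \right)} + 0\right) 6 + b\right)\right) \left(-46\right) = \left(21 + \left(-1\right) \left(-2\right) \left(\left(\left(4 - 5\right) + 0\right) 6 + 0\right)\right) \left(-46\right) = \left(21 + 2 \left(\left(\left(4 - 5\right) + 0\right) 6 + 0\right)\right) \left(-46\right) = \left(21 + 2 \left(\left(-1 + 0\right) 6 + 0\right)\right) \left(-46\right) = \left(21 + 2 \left(\left(-1\right) 6 + 0\right)\right) \left(-46\right) = \left(21 + 2 \left(-6 + 0\right)\right) \left(-46\right) = \left(21 + 2 \left(-6\right)\right) \left(-46\right) = \left(21 - 12\right) \left(-46\right) = 9 \left(-46\right) = -414$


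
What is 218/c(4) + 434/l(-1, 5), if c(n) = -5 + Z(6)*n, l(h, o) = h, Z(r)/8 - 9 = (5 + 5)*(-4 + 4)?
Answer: -122604/283 ≈ -433.23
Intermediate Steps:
Z(r) = 72 (Z(r) = 72 + 8*((5 + 5)*(-4 + 4)) = 72 + 8*(10*0) = 72 + 8*0 = 72 + 0 = 72)
c(n) = -5 + 72*n
218/c(4) + 434/l(-1, 5) = 218/(-5 + 72*4) + 434/(-1) = 218/(-5 + 288) + 434*(-1) = 218/283 - 434 = -122604/283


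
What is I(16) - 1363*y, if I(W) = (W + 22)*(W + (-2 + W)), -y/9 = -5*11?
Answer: -673545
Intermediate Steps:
y = 495 (y = -(-45)*11 = -9*(-55) = 495)
I(W) = (-2 + 2*W)*(22 + W) (I(W) = (22 + W)*(-2 + 2*W) = (-2 + 2*W)*(22 + W))
I(16) - 1363*y = (-44 + 2*16**2 + 42*16) - 1363*495 = (-44 + 2*256 + 672) - 674685 = (-44 + 512 + 672) - 674685 = 1140 - 674685 = -673545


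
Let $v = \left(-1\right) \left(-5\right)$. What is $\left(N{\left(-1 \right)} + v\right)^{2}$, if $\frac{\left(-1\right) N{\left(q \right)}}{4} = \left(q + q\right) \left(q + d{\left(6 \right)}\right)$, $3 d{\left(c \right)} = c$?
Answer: $169$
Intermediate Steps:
$d{\left(c \right)} = \frac{c}{3}$
$v = 5$
$N{\left(q \right)} = - 8 q \left(2 + q\right)$ ($N{\left(q \right)} = - 4 \left(q + q\right) \left(q + \frac{1}{3} \cdot 6\right) = - 4 \cdot 2 q \left(q + 2\right) = - 4 \cdot 2 q \left(2 + q\right) = - 8 q \left(2 + q\right)$)
$\left(N{\left(-1 \right)} + v\right)^{2} = \left(\left(-8\right) \left(-1\right) \left(2 - 1\right) + 5\right)^{2} = \left(\left(-8\right) \left(-1\right) 1 + 5\right)^{2} = \left(8 + 5\right)^{2} = 13^{2} = 169$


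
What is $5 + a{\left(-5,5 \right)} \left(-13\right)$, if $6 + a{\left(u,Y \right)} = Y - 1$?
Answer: $31$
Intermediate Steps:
$a{\left(u,Y \right)} = -7 + Y$ ($a{\left(u,Y \right)} = -6 + \left(Y - 1\right) = -6 + \left(-1 + Y\right) = -7 + Y$)
$5 + a{\left(-5,5 \right)} \left(-13\right) = 5 + \left(-7 + 5\right) \left(-13\right) = 5 - -26 = 5 + 26 = 31$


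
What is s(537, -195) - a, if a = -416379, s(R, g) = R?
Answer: 416916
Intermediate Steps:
s(537, -195) - a = 537 - 1*(-416379) = 537 + 416379 = 416916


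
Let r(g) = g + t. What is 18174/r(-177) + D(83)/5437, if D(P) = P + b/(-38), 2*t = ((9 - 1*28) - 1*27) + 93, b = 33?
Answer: -7508756741/63428042 ≈ -118.38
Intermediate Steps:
t = 47/2 (t = (((9 - 1*28) - 1*27) + 93)/2 = (((9 - 28) - 27) + 93)/2 = ((-19 - 27) + 93)/2 = (-46 + 93)/2 = (½)*47 = 47/2 ≈ 23.500)
D(P) = -33/38 + P (D(P) = P + 33/(-38) = P + 33*(-1/38) = P - 33/38 = -33/38 + P)
r(g) = 47/2 + g (r(g) = g + 47/2 = 47/2 + g)
18174/r(-177) + D(83)/5437 = 18174/(47/2 - 177) + (-33/38 + 83)/5437 = 18174/(-307/2) + (3121/38)*(1/5437) = 18174*(-2/307) + 3121/206606 = -36348/307 + 3121/206606 = -7508756741/63428042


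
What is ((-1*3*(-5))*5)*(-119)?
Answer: -8925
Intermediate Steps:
((-1*3*(-5))*5)*(-119) = (-3*(-5)*5)*(-119) = (15*5)*(-119) = 75*(-119) = -8925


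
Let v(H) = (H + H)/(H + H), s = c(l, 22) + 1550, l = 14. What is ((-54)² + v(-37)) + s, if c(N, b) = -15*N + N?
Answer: 4271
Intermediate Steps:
c(N, b) = -14*N
s = 1354 (s = -14*14 + 1550 = -196 + 1550 = 1354)
v(H) = 1 (v(H) = (2*H)/((2*H)) = (2*H)*(1/(2*H)) = 1)
((-54)² + v(-37)) + s = ((-54)² + 1) + 1354 = (2916 + 1) + 1354 = 2917 + 1354 = 4271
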